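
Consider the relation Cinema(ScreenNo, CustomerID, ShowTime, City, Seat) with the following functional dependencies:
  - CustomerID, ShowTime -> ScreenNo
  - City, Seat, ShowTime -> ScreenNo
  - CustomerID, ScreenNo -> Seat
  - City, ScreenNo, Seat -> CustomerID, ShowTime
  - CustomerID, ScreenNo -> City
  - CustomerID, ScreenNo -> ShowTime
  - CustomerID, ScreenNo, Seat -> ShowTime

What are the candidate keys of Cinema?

{City, ScreenNo, Seat}, {City, Seat, ShowTime}, {CustomerID, ScreenNo}, {CustomerID, ShowTime}

Closure of {CustomerID, ScreenNo} is {City, CustomerID, ScreenNo, Seat, ShowTime}, the whole schema; {CustomerID, ScreenNo} is a candidate key.
Closure of {CustomerID, ShowTime} is {City, CustomerID, ScreenNo, Seat, ShowTime}, the whole schema; {CustomerID, ShowTime} is a candidate key.
Closure of {City, ScreenNo, Seat} is {City, CustomerID, ScreenNo, Seat, ShowTime}, the whole schema; {City, ScreenNo, Seat} is a candidate key.
Closure of {City, Seat, ShowTime} is {City, CustomerID, ScreenNo, Seat, ShowTime}, the whole schema; {City, Seat, ShowTime} is a candidate key.
No proper subset of any of these is a key, and no other minimal superkey exists.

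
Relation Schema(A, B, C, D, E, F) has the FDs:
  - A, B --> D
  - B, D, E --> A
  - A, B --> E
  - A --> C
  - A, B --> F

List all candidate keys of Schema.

{A, B}, {B, D, E}

{B} never appears on the right of any FD, so every key must include it.
Closure of {A, B} is {A, B, C, D, E, F}, the whole schema; {A, B} is a candidate key.
Closure of {B, D, E} is {A, B, C, D, E, F}, the whole schema; {B, D, E} is a candidate key.
These are minimal and exhaustive — every other superkey contains one of them.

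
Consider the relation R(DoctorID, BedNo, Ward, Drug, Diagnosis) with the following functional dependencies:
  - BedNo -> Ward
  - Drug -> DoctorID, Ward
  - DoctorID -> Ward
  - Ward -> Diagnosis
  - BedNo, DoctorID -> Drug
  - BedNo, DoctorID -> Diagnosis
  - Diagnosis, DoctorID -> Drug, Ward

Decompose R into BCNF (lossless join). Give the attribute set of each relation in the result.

{BedNo, Drug}; {BedNo, Ward}; {Diagnosis, Ward}; {DoctorID, Drug}

Candidate keys of the original relation: {BedNo, DoctorID}, {BedNo, Drug}.
In {BedNo, Diagnosis, DoctorID, Drug, Ward}, {BedNo} is not a superkey ({BedNo}⁺ restricted to this set is {BedNo, Diagnosis, Ward}), so split on BedNo -> Diagnosis, Ward into {BedNo, Diagnosis, Ward} and {BedNo, DoctorID, Drug}.
In {BedNo, Diagnosis, Ward}, {Ward} is not a superkey ({Ward}⁺ restricted to this set is {Diagnosis, Ward}), so split on Ward -> Diagnosis into {Diagnosis, Ward} and {BedNo, Ward}.
{Diagnosis, Ward} has no BCNF violation.
{BedNo, Ward} has no BCNF violation.
In {BedNo, DoctorID, Drug}, {Drug} is not a superkey ({Drug}⁺ restricted to this set is {DoctorID, Drug}), so split on Drug -> DoctorID into {DoctorID, Drug} and {BedNo, Drug}.
{DoctorID, Drug} has no BCNF violation.
{BedNo, Drug} has no BCNF violation.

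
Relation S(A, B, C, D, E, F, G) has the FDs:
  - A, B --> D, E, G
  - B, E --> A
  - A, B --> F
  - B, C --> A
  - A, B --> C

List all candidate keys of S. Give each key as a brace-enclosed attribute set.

No FD produces {B}, so it must be in every candidate key.
{A, B}⁺ = {A, B, C, D, E, F, G} — all of the relation — so {A, B} is a candidate key.
{B, C}⁺ = {A, B, C, D, E, F, G} — all of the relation — so {B, C} is a candidate key.
{B, E}⁺ = {A, B, C, D, E, F, G} — all of the relation — so {B, E} is a candidate key.
These are minimal and exhaustive — every other superkey contains one of them.

{A, B}, {B, C}, {B, E}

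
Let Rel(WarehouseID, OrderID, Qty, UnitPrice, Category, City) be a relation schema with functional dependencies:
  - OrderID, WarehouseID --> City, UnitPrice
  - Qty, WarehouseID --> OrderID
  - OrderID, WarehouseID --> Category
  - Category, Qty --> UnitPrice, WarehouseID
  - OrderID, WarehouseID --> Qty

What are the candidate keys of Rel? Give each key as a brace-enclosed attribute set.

{Category, Qty}, {OrderID, WarehouseID}, {Qty, WarehouseID}

{Category, Qty}⁺ = {Category, City, OrderID, Qty, UnitPrice, WarehouseID} — all of the relation — so {Category, Qty} is a candidate key.
{OrderID, WarehouseID}⁺ = {Category, City, OrderID, Qty, UnitPrice, WarehouseID} — all of the relation — so {OrderID, WarehouseID} is a candidate key.
{Qty, WarehouseID}⁺ = {Category, City, OrderID, Qty, UnitPrice, WarehouseID} — all of the relation — so {Qty, WarehouseID} is a candidate key.
Any other superkey properly contains one of these, so there are no further candidate keys.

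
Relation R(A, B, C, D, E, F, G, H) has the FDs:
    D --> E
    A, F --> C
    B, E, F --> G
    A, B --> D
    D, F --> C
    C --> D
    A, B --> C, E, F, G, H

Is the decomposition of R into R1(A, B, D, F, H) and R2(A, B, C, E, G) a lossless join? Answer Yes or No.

Yes

The shared attributes are {A, B} and {A, B}⁺ = {A, B, C, D, E, F, G, H}.
Since R1 ⊆ {A, B, C, D, E, F, G, H}, the intersection is a superkey of R1; the decomposition is lossless.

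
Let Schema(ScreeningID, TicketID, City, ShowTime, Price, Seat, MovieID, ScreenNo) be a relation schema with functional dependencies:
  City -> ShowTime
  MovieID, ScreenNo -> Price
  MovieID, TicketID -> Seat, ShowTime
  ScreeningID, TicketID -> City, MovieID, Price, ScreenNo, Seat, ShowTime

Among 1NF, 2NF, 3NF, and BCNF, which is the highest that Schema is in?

2NF

Candidate key: {ScreeningID, TicketID}. Prime attributes: {ScreeningID, TicketID}.
City -> ShowTime breaks BCNF: {City}⁺ = {City, ShowTime}, so {City} is not a superkey.
City -> ShowTime determines the non-prime attribute {ShowTime} from a non-superkey — 3NF is violated.
No proper subset of a key has a non-prime attribute in its closure, so there is no partial dependency; 2NF holds.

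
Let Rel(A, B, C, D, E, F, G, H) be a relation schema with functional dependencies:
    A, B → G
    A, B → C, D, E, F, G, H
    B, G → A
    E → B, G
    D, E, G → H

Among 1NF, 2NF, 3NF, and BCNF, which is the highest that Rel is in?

Candidate keys: {A, B}, {B, G}, {E}. Prime attributes: {A, B, E, G}.
Each dependency's left side is a superkey — BCNF holds.

BCNF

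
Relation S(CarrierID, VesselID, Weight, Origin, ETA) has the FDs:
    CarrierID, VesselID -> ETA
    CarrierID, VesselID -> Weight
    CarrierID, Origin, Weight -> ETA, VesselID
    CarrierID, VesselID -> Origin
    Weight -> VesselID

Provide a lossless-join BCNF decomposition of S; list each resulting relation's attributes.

{CarrierID, ETA, Origin, Weight}; {VesselID, Weight}

Candidate keys of the original relation: {CarrierID, VesselID}, {CarrierID, Weight}.
{CarrierID, ETA, Origin, VesselID, Weight}: {Weight} determines {VesselID, Weight} here but is not a superkey — split on Weight -> VesselID, giving {VesselID, Weight} and {CarrierID, ETA, Origin, Weight}.
{VesselID, Weight} has no BCNF violation.
{CarrierID, ETA, Origin, Weight} has no BCNF violation.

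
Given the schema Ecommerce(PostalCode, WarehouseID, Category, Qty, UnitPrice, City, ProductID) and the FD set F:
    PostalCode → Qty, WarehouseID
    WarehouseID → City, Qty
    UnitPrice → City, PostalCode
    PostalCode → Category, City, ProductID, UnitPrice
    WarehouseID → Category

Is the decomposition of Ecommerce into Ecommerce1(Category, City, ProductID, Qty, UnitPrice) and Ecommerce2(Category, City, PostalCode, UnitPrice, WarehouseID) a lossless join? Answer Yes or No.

Yes

Ecommerce1 ∩ Ecommerce2 = {Category, City, UnitPrice}; its closure under F is {Category, City, PostalCode, ProductID, Qty, UnitPrice, WarehouseID}.
Since Ecommerce1 ⊆ {Category, City, PostalCode, ProductID, Qty, UnitPrice, WarehouseID}, the intersection is a superkey of Ecommerce1; the decomposition is lossless.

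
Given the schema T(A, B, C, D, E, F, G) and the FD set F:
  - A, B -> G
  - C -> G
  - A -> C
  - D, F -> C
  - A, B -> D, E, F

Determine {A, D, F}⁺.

Start with {A, D, F}.
A -> C applies; add {C} → now {A, C, D, F}.
C -> G applies; add {G} → now {A, C, D, F, G}.
No further FD applies.

{A, C, D, F, G}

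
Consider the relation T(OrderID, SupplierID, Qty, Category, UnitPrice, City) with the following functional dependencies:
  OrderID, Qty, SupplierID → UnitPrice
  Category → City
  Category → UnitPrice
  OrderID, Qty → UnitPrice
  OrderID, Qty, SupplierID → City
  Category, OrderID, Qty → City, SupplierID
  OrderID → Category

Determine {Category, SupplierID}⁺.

{Category, City, SupplierID, UnitPrice}

Start with {Category, SupplierID}.
Category → City applies; add {City} → now {Category, City, SupplierID}.
Category → UnitPrice applies; add {UnitPrice} → now {Category, City, SupplierID, UnitPrice}.
No further FD applies.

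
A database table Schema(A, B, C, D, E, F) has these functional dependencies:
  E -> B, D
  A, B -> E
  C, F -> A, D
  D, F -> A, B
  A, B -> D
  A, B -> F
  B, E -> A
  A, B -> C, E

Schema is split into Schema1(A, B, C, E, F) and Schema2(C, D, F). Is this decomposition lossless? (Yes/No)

Yes

Common attributes: {C, F}; their closure is {A, B, C, D, E, F}.
Since Schema1 ⊆ {A, B, C, D, E, F}, the intersection is a superkey of Schema1; the decomposition is lossless.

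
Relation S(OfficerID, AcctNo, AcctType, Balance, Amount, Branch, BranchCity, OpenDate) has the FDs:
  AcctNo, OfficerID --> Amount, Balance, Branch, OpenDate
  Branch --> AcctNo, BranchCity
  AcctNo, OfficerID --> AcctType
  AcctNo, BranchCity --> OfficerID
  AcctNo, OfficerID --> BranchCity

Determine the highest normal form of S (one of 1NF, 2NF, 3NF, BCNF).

BCNF

Candidate keys: {AcctNo, BranchCity}, {AcctNo, OfficerID}, {Branch}. Prime attributes: {AcctNo, Branch, BranchCity, OfficerID}.
Each dependency's left side is a superkey — BCNF holds.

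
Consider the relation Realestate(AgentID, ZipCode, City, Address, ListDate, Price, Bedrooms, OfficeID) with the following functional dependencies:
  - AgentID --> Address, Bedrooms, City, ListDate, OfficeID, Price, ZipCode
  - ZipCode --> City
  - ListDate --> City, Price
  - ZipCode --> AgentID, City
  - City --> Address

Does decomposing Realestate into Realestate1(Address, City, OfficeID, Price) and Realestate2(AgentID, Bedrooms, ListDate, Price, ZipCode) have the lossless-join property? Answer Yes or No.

No

The shared attributes are {Price} and {Price}⁺ = {Price}.
The closure covers neither Realestate1 nor Realestate2 entirely; the join is not lossless.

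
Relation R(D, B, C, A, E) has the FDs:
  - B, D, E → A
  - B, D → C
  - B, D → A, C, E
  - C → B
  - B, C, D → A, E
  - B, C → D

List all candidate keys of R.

Closure of {C} is {A, B, C, D, E}, the whole schema; {C} is a candidate key.
Closure of {B, D} is {A, B, C, D, E}, the whole schema; {B, D} is a candidate key.
No proper subset of any of these is a key, and no other minimal superkey exists.

{B, D}, {C}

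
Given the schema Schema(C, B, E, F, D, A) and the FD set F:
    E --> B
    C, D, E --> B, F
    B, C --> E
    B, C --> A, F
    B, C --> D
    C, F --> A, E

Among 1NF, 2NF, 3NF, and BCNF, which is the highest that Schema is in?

3NF

Candidate keys: {B, C}, {C, E}, {C, F}. Prime attributes: {B, C, E, F}.
E --> B breaks BCNF: {E}⁺ = {B, E}, so {E} is not a superkey.
But every attribute on its right side ({B}) is prime, and the same holds for every other non-superkey FD, so 3NF still holds.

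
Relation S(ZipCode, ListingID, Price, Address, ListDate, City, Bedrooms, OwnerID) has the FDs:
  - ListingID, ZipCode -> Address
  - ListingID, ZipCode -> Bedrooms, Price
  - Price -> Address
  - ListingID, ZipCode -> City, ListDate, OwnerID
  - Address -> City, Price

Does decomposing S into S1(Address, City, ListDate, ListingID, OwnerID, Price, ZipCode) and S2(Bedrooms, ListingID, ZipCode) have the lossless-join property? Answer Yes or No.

S1 ∩ S2 = {ListingID, ZipCode}; its closure under F is {Address, Bedrooms, City, ListDate, ListingID, OwnerID, Price, ZipCode}.
This includes all of S1, so the common attributes are a superkey of S1 — the join is lossless.

Yes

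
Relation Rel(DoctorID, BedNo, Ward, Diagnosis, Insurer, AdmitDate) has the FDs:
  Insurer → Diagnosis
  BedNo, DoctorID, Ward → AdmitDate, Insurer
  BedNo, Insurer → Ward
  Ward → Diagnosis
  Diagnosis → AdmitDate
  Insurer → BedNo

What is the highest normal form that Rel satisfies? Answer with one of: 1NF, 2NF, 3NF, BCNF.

Candidate keys: {BedNo, DoctorID, Ward}, {DoctorID, Insurer}. Prime attributes: {BedNo, DoctorID, Insurer, Ward}.
Insurer → Diagnosis: {Insurer}⁺ = {AdmitDate, BedNo, Diagnosis, Insurer, Ward}, which is not all of the attributes, so the left side is not a superkey — BCNF is violated.
Insurer → Diagnosis has non-prime {Diagnosis} on the right and a non-superkey on the left, so 3NF fails.
The proper key subset {Insurer} of {DoctorID, Insurer} determines non-prime {AdmitDate, Diagnosis}, so the relation is not even in 2NF.

1NF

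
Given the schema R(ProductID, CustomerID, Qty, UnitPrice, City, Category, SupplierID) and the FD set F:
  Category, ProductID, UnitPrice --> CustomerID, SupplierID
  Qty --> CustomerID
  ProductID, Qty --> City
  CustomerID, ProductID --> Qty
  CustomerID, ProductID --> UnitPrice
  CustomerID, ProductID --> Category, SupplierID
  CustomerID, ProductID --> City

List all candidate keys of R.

Attributes never on any right-hand side: {ProductID} — every candidate key must contain it.
{CustomerID, ProductID} is a candidate key since {CustomerID, ProductID}⁺ = {Category, City, CustomerID, ProductID, Qty, SupplierID, UnitPrice} covers every attribute.
{ProductID, Qty} is a candidate key since {ProductID, Qty}⁺ = {Category, City, CustomerID, ProductID, Qty, SupplierID, UnitPrice} covers every attribute.
{Category, ProductID, UnitPrice} is a candidate key since {Category, ProductID, UnitPrice}⁺ = {Category, City, CustomerID, ProductID, Qty, SupplierID, UnitPrice} covers every attribute.
These are minimal and exhaustive — every other superkey contains one of them.

{Category, ProductID, UnitPrice}, {CustomerID, ProductID}, {ProductID, Qty}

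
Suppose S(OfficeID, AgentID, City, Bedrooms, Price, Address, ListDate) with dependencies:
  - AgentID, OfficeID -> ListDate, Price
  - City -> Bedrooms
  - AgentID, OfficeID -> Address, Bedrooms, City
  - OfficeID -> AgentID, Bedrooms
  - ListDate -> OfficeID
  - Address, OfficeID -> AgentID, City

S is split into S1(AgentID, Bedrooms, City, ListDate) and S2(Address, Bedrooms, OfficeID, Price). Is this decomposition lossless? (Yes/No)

No

The shared attributes are {Bedrooms} and {Bedrooms}⁺ = {Bedrooms}.
The closure covers neither S1 nor S2 entirely; the join is not lossless.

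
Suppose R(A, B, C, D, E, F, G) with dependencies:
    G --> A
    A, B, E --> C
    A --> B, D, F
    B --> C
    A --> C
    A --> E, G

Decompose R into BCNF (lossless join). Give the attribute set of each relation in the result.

Candidate keys of the original relation: {A}, {G}.
In {A, B, C, D, E, F, G}, {B} is not a superkey ({B}⁺ restricted to this set is {B, C}), so split on B --> C into {B, C} and {A, B, D, E, F, G}.
{B, C} has no BCNF violation.
{A, B, D, E, F, G} has no BCNF violation.

{A, B, D, E, F, G}; {B, C}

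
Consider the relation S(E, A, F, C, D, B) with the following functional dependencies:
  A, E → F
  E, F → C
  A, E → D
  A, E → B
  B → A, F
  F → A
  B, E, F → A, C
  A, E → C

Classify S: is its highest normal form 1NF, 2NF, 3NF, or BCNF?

3NF

Candidate keys: {A, E}, {B, E}, {E, F}. Prime attributes: {A, B, E, F}.
B → A, F breaks BCNF: {B}⁺ = {A, B, F}, so {B} is not a superkey.
Its right-hand attributes {A, F} are all prime, as are those of every other non-superkey FD — the relation is in 3NF.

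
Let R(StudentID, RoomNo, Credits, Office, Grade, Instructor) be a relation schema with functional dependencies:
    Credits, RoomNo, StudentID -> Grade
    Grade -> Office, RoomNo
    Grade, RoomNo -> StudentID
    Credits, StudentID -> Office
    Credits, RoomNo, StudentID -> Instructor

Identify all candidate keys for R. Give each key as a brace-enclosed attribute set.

{Credits, Grade}, {Credits, RoomNo, StudentID}

{Credits} never appears on the right of any FD, so every key must include it.
{Credits, Grade} is a candidate key since {Credits, Grade}⁺ = {Credits, Grade, Instructor, Office, RoomNo, StudentID} covers every attribute.
{Credits, RoomNo, StudentID} is a candidate key since {Credits, RoomNo, StudentID}⁺ = {Credits, Grade, Instructor, Office, RoomNo, StudentID} covers every attribute.
These are minimal and exhaustive — every other superkey contains one of them.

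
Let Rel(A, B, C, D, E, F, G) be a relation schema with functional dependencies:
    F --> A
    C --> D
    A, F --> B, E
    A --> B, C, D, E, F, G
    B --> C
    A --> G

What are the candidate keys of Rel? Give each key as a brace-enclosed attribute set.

{A}, {F}

{A}⁺ = {A, B, C, D, E, F, G}, which is every attribute, so {A} is a candidate key.
{F}⁺ = {A, B, C, D, E, F, G}, which is every attribute, so {F} is a candidate key.
No proper subset of any of these is a key, and no other minimal superkey exists.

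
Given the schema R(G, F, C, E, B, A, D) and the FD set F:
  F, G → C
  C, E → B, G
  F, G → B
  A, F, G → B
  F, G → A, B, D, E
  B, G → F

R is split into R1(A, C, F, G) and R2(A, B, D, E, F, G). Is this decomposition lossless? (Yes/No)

Common attributes: {A, F, G}; their closure is {A, B, C, D, E, F, G}.
This includes all of R1, so the common attributes are a superkey of R1 — the join is lossless.

Yes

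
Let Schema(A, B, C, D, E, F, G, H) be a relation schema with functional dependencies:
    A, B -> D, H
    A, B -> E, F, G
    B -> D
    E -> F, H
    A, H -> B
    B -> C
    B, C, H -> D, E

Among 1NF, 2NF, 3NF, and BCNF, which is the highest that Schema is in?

Candidate keys: {A, B}, {A, E}, {A, H}. Prime attributes: {A, B, E, H}.
For B -> D we have {B}⁺ = {B, C, D}; {B} is not a superkey, so BCNF fails.
B -> D has non-prime {D} on the right and a non-superkey on the left, so 3NF fails.
Since {B} ⊂ {A, B} and {B}⁺ ⊇ {C, D} with {C, D} non-prime, there is a partial dependency; 2NF fails.

1NF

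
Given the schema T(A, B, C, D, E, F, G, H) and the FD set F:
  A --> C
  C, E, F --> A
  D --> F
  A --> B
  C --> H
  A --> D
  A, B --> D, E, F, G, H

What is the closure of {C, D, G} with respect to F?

{C, D, F, G, H}

Start with {C, D, G}.
D --> F applies; add {F} → now {C, D, F, G}.
C --> H applies; add {H} → now {C, D, F, G, H}.
No further FD applies.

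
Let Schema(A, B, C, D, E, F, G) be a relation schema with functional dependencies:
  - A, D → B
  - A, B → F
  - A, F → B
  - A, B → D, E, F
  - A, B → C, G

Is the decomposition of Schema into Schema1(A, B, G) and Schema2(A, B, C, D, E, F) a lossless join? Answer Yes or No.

Common attributes: {A, B}; their closure is {A, B, C, D, E, F, G}.
This includes all of Schema1, so the common attributes are a superkey of Schema1 — the join is lossless.

Yes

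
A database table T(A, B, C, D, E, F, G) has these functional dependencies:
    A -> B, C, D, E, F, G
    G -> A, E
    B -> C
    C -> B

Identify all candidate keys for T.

{A}, {G}

{A}⁺ = {A, B, C, D, E, F, G} — all of the relation — so {A} is a candidate key.
{G}⁺ = {A, B, C, D, E, F, G} — all of the relation — so {G} is a candidate key.
These are minimal and exhaustive — every other superkey contains one of them.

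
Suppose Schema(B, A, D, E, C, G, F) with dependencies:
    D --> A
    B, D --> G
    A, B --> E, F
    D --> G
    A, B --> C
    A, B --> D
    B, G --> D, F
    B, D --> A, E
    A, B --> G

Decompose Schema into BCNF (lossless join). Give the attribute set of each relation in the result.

{A, D, G}; {B, C, D, E, F}

Candidate keys of the original relation: {A, B}, {B, D}, {B, G}.
In {A, B, C, D, E, F, G}, {D} is not a superkey ({D}⁺ restricted to this set is {A, D, G}), so split on D --> A, G into {A, D, G} and {B, C, D, E, F}.
{A, D, G} has no BCNF violation.
{B, C, D, E, F} has no BCNF violation.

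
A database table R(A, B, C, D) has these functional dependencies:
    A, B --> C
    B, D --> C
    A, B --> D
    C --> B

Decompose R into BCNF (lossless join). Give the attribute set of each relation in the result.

Candidate keys of the original relation: {A, B}, {A, C}.
In {A, B, C, D}, {B, D} is not a superkey ({B, D}⁺ restricted to this set is {B, C, D}), so split on B, D --> C into {B, C, D} and {A, B, D}.
In {B, C, D}, {C} is not a superkey ({C}⁺ restricted to this set is {B, C}), so split on C --> B into {B, C} and {C, D}.
{B, C}: every determinant is a superkey — BCNF.
{C, D}: every determinant is a superkey — BCNF.
{A, B, D}: every determinant is a superkey — BCNF.

{A, B, D}; {B, C}; {C, D}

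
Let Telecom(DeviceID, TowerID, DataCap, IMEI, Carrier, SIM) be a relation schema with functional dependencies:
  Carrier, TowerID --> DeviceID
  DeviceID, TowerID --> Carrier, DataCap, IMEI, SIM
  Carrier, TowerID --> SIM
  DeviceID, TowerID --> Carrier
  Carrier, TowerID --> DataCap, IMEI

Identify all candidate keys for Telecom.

No FD produces {TowerID}, so it must be in every candidate key.
{Carrier, TowerID}⁺ = {Carrier, DataCap, DeviceID, IMEI, SIM, TowerID}, which is every attribute, so {Carrier, TowerID} is a candidate key.
{DeviceID, TowerID}⁺ = {Carrier, DataCap, DeviceID, IMEI, SIM, TowerID}, which is every attribute, so {DeviceID, TowerID} is a candidate key.
Any other superkey properly contains one of these, so there are no further candidate keys.

{Carrier, TowerID}, {DeviceID, TowerID}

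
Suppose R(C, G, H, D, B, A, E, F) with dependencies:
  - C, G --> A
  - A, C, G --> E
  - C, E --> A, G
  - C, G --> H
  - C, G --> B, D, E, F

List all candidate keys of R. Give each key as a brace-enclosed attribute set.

{C, E}, {C, G}

Attributes never on any right-hand side: {C} — every candidate key must contain it.
{C, E}⁺ = {A, B, C, D, E, F, G, H}, which is every attribute, so {C, E} is a candidate key.
{C, G}⁺ = {A, B, C, D, E, F, G, H}, which is every attribute, so {C, G} is a candidate key.
Any other superkey properly contains one of these, so there are no further candidate keys.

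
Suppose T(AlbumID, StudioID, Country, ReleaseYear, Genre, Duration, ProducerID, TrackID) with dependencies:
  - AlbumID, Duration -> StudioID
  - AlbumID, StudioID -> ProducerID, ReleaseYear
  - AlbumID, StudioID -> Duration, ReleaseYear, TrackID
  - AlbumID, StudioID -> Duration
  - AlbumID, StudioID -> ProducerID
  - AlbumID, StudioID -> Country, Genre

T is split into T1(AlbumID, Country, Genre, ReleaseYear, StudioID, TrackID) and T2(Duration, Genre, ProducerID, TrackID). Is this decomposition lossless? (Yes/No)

T1 ∩ T2 = {Genre, TrackID}; its closure under F is {Genre, TrackID}.
T1 ⊄ {Genre, TrackID} and T2 ⊄ {Genre, TrackID}, so the split is lossy.

No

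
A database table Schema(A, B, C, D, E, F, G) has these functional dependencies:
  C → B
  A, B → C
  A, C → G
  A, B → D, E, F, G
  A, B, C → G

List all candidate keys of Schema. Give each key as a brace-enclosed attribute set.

{A, B}, {A, C}

Attributes never on any right-hand side: {A} — every candidate key must contain it.
{A, B}⁺ = {A, B, C, D, E, F, G}, which is every attribute, so {A, B} is a candidate key.
{A, C}⁺ = {A, B, C, D, E, F, G}, which is every attribute, so {A, C} is a candidate key.
Any other superkey properly contains one of these, so there are no further candidate keys.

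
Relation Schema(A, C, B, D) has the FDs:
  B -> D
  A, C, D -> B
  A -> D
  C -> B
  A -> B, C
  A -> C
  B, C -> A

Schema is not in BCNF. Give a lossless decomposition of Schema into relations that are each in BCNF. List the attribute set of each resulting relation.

Candidate keys of the original relation: {A}, {C}.
Within {A, B, C, D}: {B}⁺ ∩ {A, B, C, D} = {B, D}, not the whole set, so B -> D violates BCNF; decompose into {B, D} and {A, B, C}.
{B, D}: every determinant is a superkey — BCNF.
{A, B, C}: every determinant is a superkey — BCNF.

{A, B, C}; {B, D}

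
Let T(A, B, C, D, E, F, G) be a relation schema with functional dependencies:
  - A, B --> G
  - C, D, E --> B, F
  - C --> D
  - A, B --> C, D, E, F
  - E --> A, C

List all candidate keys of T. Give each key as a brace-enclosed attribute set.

{E}⁺ = {A, B, C, D, E, F, G}, which is every attribute, so {E} is a candidate key.
{A, B}⁺ = {A, B, C, D, E, F, G}, which is every attribute, so {A, B} is a candidate key.
These are minimal and exhaustive — every other superkey contains one of them.

{A, B}, {E}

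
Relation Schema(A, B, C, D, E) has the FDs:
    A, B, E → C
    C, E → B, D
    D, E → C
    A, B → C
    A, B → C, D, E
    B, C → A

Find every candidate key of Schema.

{A, B}⁺ = {A, B, C, D, E}, which is every attribute, so {A, B} is a candidate key.
{B, C}⁺ = {A, B, C, D, E}, which is every attribute, so {B, C} is a candidate key.
{C, E}⁺ = {A, B, C, D, E}, which is every attribute, so {C, E} is a candidate key.
{D, E}⁺ = {A, B, C, D, E}, which is every attribute, so {D, E} is a candidate key.
These are minimal and exhaustive — every other superkey contains one of them.

{A, B}, {B, C}, {C, E}, {D, E}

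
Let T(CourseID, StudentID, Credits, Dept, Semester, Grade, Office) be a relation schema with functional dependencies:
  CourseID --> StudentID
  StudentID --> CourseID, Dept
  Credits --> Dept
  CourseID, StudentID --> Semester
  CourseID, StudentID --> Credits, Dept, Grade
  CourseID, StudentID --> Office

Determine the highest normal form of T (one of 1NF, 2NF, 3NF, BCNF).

2NF

Candidate keys: {CourseID}, {StudentID}. Prime attributes: {CourseID, StudentID}.
For Credits --> Dept we have {Credits}⁺ = {Credits, Dept}; {Credits} is not a superkey, so BCNF fails.
Credits --> Dept determines the non-prime attribute {Dept} from a non-superkey — 3NF is violated.
All keys have size 1, which rules out partial dependencies — 2NF is satisfied.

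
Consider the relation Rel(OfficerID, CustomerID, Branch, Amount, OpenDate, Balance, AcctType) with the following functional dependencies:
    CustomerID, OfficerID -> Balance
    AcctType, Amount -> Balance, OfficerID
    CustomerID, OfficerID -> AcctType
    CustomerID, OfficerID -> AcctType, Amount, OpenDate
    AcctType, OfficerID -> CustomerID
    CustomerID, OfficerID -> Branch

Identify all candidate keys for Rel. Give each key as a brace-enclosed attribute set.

{AcctType, Amount}, {AcctType, OfficerID}, {CustomerID, OfficerID}

Closure of {AcctType, Amount} is {AcctType, Amount, Balance, Branch, CustomerID, OfficerID, OpenDate}, the whole schema; {AcctType, Amount} is a candidate key.
Closure of {AcctType, OfficerID} is {AcctType, Amount, Balance, Branch, CustomerID, OfficerID, OpenDate}, the whole schema; {AcctType, OfficerID} is a candidate key.
Closure of {CustomerID, OfficerID} is {AcctType, Amount, Balance, Branch, CustomerID, OfficerID, OpenDate}, the whole schema; {CustomerID, OfficerID} is a candidate key.
These are minimal and exhaustive — every other superkey contains one of them.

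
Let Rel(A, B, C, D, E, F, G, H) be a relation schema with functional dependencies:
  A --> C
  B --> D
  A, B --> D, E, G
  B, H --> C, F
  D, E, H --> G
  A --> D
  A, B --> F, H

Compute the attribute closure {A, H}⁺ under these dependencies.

{A, C, D, H}

Start with {A, H}.
A --> C applies; add {C} → now {A, C, H}.
A --> D applies; add {D} → now {A, C, D, H}.
No further FD applies.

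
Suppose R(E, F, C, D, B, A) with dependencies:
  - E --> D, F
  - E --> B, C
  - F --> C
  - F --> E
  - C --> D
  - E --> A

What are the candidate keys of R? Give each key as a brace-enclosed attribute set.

Closure of {E} is {A, B, C, D, E, F}, the whole schema; {E} is a candidate key.
Closure of {F} is {A, B, C, D, E, F}, the whole schema; {F} is a candidate key.
These are minimal and exhaustive — every other superkey contains one of them.

{E}, {F}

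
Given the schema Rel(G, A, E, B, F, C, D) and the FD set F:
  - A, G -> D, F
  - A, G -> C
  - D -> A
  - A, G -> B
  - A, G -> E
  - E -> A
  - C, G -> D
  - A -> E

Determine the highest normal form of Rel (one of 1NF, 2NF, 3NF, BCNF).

3NF

Candidate keys: {A, G}, {C, G}, {D, G}, {E, G}. Prime attributes: {A, C, D, E, G}.
D -> A breaks BCNF: {D}⁺ = {A, D, E}, so {D} is not a superkey.
Its right-hand attributes {A} are all prime, as are those of every other non-superkey FD — the relation is in 3NF.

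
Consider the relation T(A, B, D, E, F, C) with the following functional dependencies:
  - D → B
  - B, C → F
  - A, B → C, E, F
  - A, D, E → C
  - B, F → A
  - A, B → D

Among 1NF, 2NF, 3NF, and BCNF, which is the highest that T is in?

Candidate keys: {A, B}, {A, D}, {B, C}, {B, F}, {C, D}, {D, F}. Prime attributes: {A, B, C, D, F}.
D → B: {D}⁺ = {B, D}, which is not all of the attributes, so the left side is not a superkey — BCNF is violated.
Since {B} ⊆ prime attributes and every other non-superkey FD also has a prime right side, the schema is in 3NF.

3NF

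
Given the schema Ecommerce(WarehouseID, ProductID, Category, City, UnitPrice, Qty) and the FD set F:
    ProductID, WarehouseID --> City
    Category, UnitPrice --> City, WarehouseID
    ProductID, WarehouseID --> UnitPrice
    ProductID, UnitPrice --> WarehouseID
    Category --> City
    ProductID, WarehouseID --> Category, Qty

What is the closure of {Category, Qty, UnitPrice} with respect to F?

Start with {Category, Qty, UnitPrice}.
Category, UnitPrice --> City, WarehouseID applies; add {City, WarehouseID} → now {Category, City, Qty, UnitPrice, WarehouseID}.
No further FD applies.

{Category, City, Qty, UnitPrice, WarehouseID}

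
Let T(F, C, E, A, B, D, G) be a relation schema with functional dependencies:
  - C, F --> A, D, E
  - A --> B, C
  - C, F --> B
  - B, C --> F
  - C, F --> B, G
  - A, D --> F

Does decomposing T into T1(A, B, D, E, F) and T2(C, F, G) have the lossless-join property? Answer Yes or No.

No

Common attributes: {F}; their closure is {F}.
The closure covers neither T1 nor T2 entirely; the join is not lossless.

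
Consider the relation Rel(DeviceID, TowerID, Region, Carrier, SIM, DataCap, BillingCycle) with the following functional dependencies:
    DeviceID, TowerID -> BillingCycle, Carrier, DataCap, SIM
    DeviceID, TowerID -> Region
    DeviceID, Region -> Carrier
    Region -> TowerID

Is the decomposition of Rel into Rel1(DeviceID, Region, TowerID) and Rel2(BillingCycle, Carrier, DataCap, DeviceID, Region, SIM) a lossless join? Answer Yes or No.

Common attributes: {DeviceID, Region}; their closure is {BillingCycle, Carrier, DataCap, DeviceID, Region, SIM, TowerID}.
Rel1 is contained in that closure, so Rel1 ∩ Rel2 -> Rel1 holds and the join is lossless.

Yes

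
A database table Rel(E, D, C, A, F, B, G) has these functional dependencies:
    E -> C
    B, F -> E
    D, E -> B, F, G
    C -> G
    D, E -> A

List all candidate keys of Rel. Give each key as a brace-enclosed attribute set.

No FD produces {D}, so it must be in every candidate key.
Closure of {D, E} is {A, B, C, D, E, F, G}, the whole schema; {D, E} is a candidate key.
Closure of {B, D, F} is {A, B, C, D, E, F, G}, the whole schema; {B, D, F} is a candidate key.
These are minimal and exhaustive — every other superkey contains one of them.

{B, D, F}, {D, E}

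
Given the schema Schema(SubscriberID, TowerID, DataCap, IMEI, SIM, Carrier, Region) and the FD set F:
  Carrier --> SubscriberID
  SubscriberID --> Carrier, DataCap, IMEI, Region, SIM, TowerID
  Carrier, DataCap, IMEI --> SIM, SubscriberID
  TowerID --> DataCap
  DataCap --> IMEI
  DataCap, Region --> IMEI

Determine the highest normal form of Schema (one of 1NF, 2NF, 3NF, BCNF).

2NF

Candidate keys: {Carrier}, {SubscriberID}. Prime attributes: {Carrier, SubscriberID}.
TowerID --> DataCap: {TowerID}⁺ = {DataCap, IMEI, TowerID}, which is not all of the attributes, so the left side is not a superkey — BCNF is violated.
TowerID --> DataCap determines the non-prime attribute {DataCap} from a non-superkey — 3NF is violated.
Every candidate key is a single attribute, so no partial dependency is possible; 2NF holds.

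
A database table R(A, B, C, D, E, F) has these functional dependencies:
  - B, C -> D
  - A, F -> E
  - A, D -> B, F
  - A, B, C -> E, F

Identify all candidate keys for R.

{A, B, C}, {A, C, D}

Attributes never on any right-hand side: {A, C} — every candidate key must contain all of them.
{A, B, C} is a candidate key since {A, B, C}⁺ = {A, B, C, D, E, F} covers every attribute.
{A, C, D} is a candidate key since {A, C, D}⁺ = {A, B, C, D, E, F} covers every attribute.
No proper subset of any of these is a key, and no other minimal superkey exists.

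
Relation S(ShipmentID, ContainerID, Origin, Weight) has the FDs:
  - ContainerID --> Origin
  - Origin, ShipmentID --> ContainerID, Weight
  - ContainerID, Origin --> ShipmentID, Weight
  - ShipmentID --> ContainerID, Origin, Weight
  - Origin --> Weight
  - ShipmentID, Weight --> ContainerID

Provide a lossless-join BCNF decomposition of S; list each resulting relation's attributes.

{ContainerID, Origin, ShipmentID}; {Origin, Weight}

Candidate keys of the original relation: {ContainerID}, {ShipmentID}.
Within {ContainerID, Origin, ShipmentID, Weight}: {Origin}⁺ ∩ {ContainerID, Origin, ShipmentID, Weight} = {Origin, Weight}, not the whole set, so Origin --> Weight violates BCNF; decompose into {Origin, Weight} and {ContainerID, Origin, ShipmentID}.
{Origin, Weight} is in BCNF.
{ContainerID, Origin, ShipmentID} is in BCNF.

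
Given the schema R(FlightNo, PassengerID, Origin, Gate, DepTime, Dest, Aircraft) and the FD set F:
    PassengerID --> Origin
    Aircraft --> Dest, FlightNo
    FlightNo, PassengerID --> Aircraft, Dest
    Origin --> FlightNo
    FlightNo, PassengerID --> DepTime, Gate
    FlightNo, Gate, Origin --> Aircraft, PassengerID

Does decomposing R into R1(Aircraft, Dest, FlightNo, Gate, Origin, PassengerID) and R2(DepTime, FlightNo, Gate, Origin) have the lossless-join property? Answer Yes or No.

The shared attributes are {FlightNo, Gate, Origin} and {FlightNo, Gate, Origin}⁺ = {Aircraft, DepTime, Dest, FlightNo, Gate, Origin, PassengerID}.
This includes all of R1, so the common attributes are a superkey of R1 — the join is lossless.

Yes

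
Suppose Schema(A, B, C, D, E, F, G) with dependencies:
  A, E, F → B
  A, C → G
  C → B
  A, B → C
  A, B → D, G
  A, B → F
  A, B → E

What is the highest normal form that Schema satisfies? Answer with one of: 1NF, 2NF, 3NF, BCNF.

3NF

Candidate keys: {A, B}, {A, C}, {A, E, F}. Prime attributes: {A, B, C, E, F}.
C → B breaks BCNF: {C}⁺ = {B, C}, so {C} is not a superkey.
Since {B} ⊆ prime attributes and every other non-superkey FD also has a prime right side, the schema is in 3NF.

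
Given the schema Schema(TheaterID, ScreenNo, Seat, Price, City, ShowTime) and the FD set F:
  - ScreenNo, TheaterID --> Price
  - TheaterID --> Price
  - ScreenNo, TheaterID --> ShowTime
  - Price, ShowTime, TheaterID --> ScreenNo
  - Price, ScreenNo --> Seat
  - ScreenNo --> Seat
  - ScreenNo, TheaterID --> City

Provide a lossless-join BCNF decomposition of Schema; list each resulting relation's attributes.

Candidate keys of the original relation: {ScreenNo, TheaterID}, {ShowTime, TheaterID}.
In {City, Price, ScreenNo, Seat, ShowTime, TheaterID}, {TheaterID} is not a superkey ({TheaterID}⁺ restricted to this set is {Price, TheaterID}), so split on TheaterID --> Price into {Price, TheaterID} and {City, ScreenNo, Seat, ShowTime, TheaterID}.
{Price, TheaterID}: every determinant is a superkey — BCNF.
In {City, ScreenNo, Seat, ShowTime, TheaterID}, {ScreenNo} is not a superkey ({ScreenNo}⁺ restricted to this set is {ScreenNo, Seat}), so split on ScreenNo --> Seat into {ScreenNo, Seat} and {City, ScreenNo, ShowTime, TheaterID}.
{ScreenNo, Seat}: every determinant is a superkey — BCNF.
{City, ScreenNo, ShowTime, TheaterID}: every determinant is a superkey — BCNF.

{City, ScreenNo, ShowTime, TheaterID}; {Price, TheaterID}; {ScreenNo, Seat}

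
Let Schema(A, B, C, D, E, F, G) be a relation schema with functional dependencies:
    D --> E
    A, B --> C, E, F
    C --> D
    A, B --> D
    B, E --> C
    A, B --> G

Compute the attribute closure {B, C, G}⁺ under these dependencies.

Start with {B, C, G}.
C --> D applies; add {D} → now {B, C, D, G}.
D --> E applies; add {E} → now {B, C, D, E, G}.
No further FD applies.

{B, C, D, E, G}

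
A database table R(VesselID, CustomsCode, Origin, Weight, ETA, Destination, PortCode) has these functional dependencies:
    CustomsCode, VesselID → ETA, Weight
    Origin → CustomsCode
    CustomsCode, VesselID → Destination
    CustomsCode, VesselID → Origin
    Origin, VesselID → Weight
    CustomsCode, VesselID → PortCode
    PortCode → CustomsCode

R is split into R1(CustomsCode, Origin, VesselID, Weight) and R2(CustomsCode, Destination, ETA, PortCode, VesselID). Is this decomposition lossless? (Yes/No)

The shared attributes are {CustomsCode, VesselID} and {CustomsCode, VesselID}⁺ = {CustomsCode, Destination, ETA, Origin, PortCode, VesselID, Weight}.
This includes all of R1, so the common attributes are a superkey of R1 — the join is lossless.

Yes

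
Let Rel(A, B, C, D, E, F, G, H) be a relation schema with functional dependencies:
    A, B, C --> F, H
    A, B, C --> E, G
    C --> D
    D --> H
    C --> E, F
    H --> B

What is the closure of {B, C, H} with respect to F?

{B, C, D, E, F, H}

Start with {B, C, H}.
C --> D applies; add {D} → now {B, C, D, H}.
C --> E, F applies; add {E, F} → now {B, C, D, E, F, H}.
No further FD applies.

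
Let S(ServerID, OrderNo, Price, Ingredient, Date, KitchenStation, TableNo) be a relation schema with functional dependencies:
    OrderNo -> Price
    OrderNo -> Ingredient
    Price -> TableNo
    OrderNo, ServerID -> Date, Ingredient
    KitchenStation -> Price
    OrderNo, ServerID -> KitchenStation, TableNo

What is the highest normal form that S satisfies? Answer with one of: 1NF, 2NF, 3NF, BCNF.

1NF

Candidate key: {OrderNo, ServerID}. Prime attributes: {OrderNo, ServerID}.
For OrderNo -> Price we have {OrderNo}⁺ = {Ingredient, OrderNo, Price, TableNo}; {OrderNo} is not a superkey, so BCNF fails.
OrderNo -> Price determines the non-prime attribute {Price} from a non-superkey — 3NF is violated.
The proper key subset {OrderNo} of {OrderNo, ServerID} determines non-prime {Ingredient, Price, TableNo}, so the relation is not even in 2NF.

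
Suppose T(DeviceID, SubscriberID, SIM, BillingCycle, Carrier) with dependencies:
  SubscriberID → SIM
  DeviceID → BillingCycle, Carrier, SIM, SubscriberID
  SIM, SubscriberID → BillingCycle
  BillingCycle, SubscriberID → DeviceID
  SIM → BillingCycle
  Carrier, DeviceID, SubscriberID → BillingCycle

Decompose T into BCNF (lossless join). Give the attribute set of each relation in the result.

{BillingCycle, SIM}; {Carrier, DeviceID, SIM, SubscriberID}

Candidate keys of the original relation: {DeviceID}, {SubscriberID}.
{BillingCycle, Carrier, DeviceID, SIM, SubscriberID}: {SIM} determines {BillingCycle, SIM} here but is not a superkey — split on SIM → BillingCycle, giving {BillingCycle, SIM} and {Carrier, DeviceID, SIM, SubscriberID}.
{BillingCycle, SIM} is in BCNF.
{Carrier, DeviceID, SIM, SubscriberID} is in BCNF.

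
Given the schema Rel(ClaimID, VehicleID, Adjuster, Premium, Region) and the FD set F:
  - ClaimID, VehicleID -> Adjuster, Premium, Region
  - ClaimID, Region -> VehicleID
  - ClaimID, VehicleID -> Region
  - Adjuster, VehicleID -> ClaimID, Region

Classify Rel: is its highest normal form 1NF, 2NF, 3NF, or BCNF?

BCNF

Candidate keys: {Adjuster, VehicleID}, {ClaimID, Region}, {ClaimID, VehicleID}. Prime attributes: {Adjuster, ClaimID, Region, VehicleID}.
Each dependency's left side is a superkey — BCNF holds.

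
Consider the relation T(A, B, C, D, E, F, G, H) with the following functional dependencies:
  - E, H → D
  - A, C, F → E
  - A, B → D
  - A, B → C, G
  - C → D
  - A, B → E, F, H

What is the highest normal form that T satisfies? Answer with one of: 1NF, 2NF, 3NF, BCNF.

2NF

Candidate key: {A, B}. Prime attributes: {A, B}.
E, H → D: {E, H}⁺ = {D, E, H}, which is not all of the attributes, so the left side is not a superkey — BCNF is violated.
Because {D} is non-prime and the left side of E, H → D is not a superkey, the relation is not in 3NF.
No proper subset of a key has a non-prime attribute in its closure, so there is no partial dependency; 2NF holds.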